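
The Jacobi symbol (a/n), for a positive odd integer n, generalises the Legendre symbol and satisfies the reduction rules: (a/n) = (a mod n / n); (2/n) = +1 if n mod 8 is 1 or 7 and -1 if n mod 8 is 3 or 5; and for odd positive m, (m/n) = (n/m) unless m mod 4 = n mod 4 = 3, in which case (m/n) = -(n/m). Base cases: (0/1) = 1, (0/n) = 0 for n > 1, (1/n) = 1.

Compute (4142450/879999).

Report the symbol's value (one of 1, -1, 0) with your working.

(4142450/879999) = (622454/879999)   [reduce mod 879999]
622454 = 2^1·311227; (2/879999) = +1 since 879999 mod 8 = 7, so (622454/879999) = (+1)^1·(311227/879999); sign now +1
reciprocity: (311227/879999) = -1·(879999/311227) since 311227 mod 4 = 3, 879999 mod 4 = 3; sign now -1
(879999/311227) = (257545/311227)   [reduce mod 311227]
reciprocity: (257545/311227) = +1·(311227/257545) since 257545 mod 4 = 1, 311227 mod 4 = 3; sign now -1
(311227/257545) = (53682/257545)   [reduce mod 257545]
53682 = 2^1·26841; (2/257545) = +1 since 257545 mod 8 = 1, so (53682/257545) = (+1)^1·(26841/257545); sign now -1
reciprocity: (26841/257545) = +1·(257545/26841) since 26841 mod 4 = 1, 257545 mod 4 = 1; sign now -1
(257545/26841) = (15976/26841)   [reduce mod 26841]
15976 = 2^3·1997; (2/26841) = +1 since 26841 mod 8 = 1, so (15976/26841) = (+1)^3·(1997/26841); sign now -1
reciprocity: (1997/26841) = +1·(26841/1997) since 1997 mod 4 = 1, 26841 mod 4 = 1; sign now -1
(26841/1997) = (880/1997)   [reduce mod 1997]
880 = 2^4·55; (2/1997) = -1 since 1997 mod 8 = 5, so (880/1997) = (-1)^4·(55/1997); sign now -1
reciprocity: (55/1997) = +1·(1997/55) since 55 mod 4 = 3, 1997 mod 4 = 1; sign now -1
(1997/55) = (17/55)   [reduce mod 55]
reciprocity: (17/55) = +1·(55/17) since 17 mod 4 = 1, 55 mod 4 = 3; sign now -1
(55/17) = (4/17)   [reduce mod 17]
4 = 2^2·1; (2/17) = +1 since 17 mod 8 = 1, so (4/17) = (+1)^2·(1/17); sign now -1
(1/17) = 1; final value = sign = -1

-1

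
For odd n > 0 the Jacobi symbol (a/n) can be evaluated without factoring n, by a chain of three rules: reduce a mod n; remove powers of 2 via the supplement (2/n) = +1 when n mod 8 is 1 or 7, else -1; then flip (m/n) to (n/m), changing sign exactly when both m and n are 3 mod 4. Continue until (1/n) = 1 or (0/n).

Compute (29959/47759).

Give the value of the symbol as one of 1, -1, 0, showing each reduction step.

-1

reciprocity: (29959/47759) = -1·(47759/29959) since 29959 mod 4 = 3, 47759 mod 4 = 3; sign now -1
(47759/29959) = (17800/29959)   [reduce mod 29959]
17800 = 2^3·2225; (2/29959) = +1 since 29959 mod 8 = 7, so (17800/29959) = (+1)^3·(2225/29959); sign now -1
reciprocity: (2225/29959) = +1·(29959/2225) since 2225 mod 4 = 1, 29959 mod 4 = 3; sign now -1
(29959/2225) = (1034/2225)   [reduce mod 2225]
1034 = 2^1·517; (2/2225) = +1 since 2225 mod 8 = 1, so (1034/2225) = (+1)^1·(517/2225); sign now -1
reciprocity: (517/2225) = +1·(2225/517) since 517 mod 4 = 1, 2225 mod 4 = 1; sign now -1
(2225/517) = (157/517)   [reduce mod 517]
reciprocity: (157/517) = +1·(517/157) since 157 mod 4 = 1, 517 mod 4 = 1; sign now -1
(517/157) = (46/157)   [reduce mod 157]
46 = 2^1·23; (2/157) = -1 since 157 mod 8 = 5, so (46/157) = (-1)^1·(23/157); sign now +1
reciprocity: (23/157) = +1·(157/23) since 23 mod 4 = 3, 157 mod 4 = 1; sign now +1
(157/23) = (19/23)   [reduce mod 23]
reciprocity: (19/23) = -1·(23/19) since 19 mod 4 = 3, 23 mod 4 = 3; sign now -1
(23/19) = (4/19)   [reduce mod 19]
4 = 2^2·1; (2/19) = -1 since 19 mod 8 = 3, so (4/19) = (-1)^2·(1/19); sign now -1
(1/19) = 1; final value = sign = -1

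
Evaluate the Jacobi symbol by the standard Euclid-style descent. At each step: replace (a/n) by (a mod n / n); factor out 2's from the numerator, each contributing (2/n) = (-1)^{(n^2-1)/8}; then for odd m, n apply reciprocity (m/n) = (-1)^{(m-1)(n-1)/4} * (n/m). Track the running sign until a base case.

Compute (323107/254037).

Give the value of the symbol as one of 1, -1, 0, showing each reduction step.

1

(323107/254037): 323107 mod 254037 = 69070, so (323107/254037) = (69070/254037)
factor out 2^1: 69070 = 2^1·34535; with 254037 mod 8 = 5, (2/254037) = -1; sign now -1; continue with (34535/254037)
flip (34535/254037) -> (254037/34535): both odd, 34535 mod 4 = 3, 254037 mod 4 = 1, so the flip contributes +1; sign now -1
(254037/34535): 254037 mod 34535 = 12292, so (254037/34535) = (12292/34535)
factor out 2^2: 12292 = 2^2·3073; with 34535 mod 8 = 7, (2/34535) = +1; sign now -1; continue with (3073/34535)
flip (3073/34535) -> (34535/3073): both odd, 3073 mod 4 = 1, 34535 mod 4 = 3, so the flip contributes +1; sign now -1
(34535/3073): 34535 mod 3073 = 732, so (34535/3073) = (732/3073)
factor out 2^2: 732 = 2^2·183; with 3073 mod 8 = 1, (2/3073) = +1; sign now -1; continue with (183/3073)
flip (183/3073) -> (3073/183): both odd, 183 mod 4 = 3, 3073 mod 4 = 1, so the flip contributes +1; sign now -1
(3073/183): 3073 mod 183 = 145, so (3073/183) = (145/183)
flip (145/183) -> (183/145): both odd, 145 mod 4 = 1, 183 mod 4 = 3, so the flip contributes +1; sign now -1
(183/145): 183 mod 145 = 38, so (183/145) = (38/145)
factor out 2^1: 38 = 2^1·19; with 145 mod 8 = 1, (2/145) = +1; sign now -1; continue with (19/145)
flip (19/145) -> (145/19): both odd, 19 mod 4 = 3, 145 mod 4 = 1, so the flip contributes +1; sign now -1
(145/19): 145 mod 19 = 12, so (145/19) = (12/19)
factor out 2^2: 12 = 2^2·3; with 19 mod 8 = 3, (2/19) = -1; sign now -1; continue with (3/19)
flip (3/19) -> (19/3): both odd, 3 mod 4 = 3, 19 mod 4 = 3, so the flip contributes -1; sign now +1
(19/3): 19 mod 3 = 1, so (19/3) = (1/3)
reached (1/3) = 1, so the symbol is +1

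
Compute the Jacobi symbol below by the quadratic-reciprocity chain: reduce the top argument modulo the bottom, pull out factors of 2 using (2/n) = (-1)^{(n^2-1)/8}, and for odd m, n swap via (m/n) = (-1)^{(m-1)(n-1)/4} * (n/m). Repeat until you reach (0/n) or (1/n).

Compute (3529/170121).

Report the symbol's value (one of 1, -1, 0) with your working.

1

flip (3529/170121) -> (170121/3529): both odd, 3529 mod 4 = 1, 170121 mod 4 = 1, so the flip contributes +1; sign now +1
(170121/3529): 170121 mod 3529 = 729, so (170121/3529) = (729/3529)
flip (729/3529) -> (3529/729): both odd, 729 mod 4 = 1, 3529 mod 4 = 1, so the flip contributes +1; sign now +1
(3529/729): 3529 mod 729 = 613, so (3529/729) = (613/729)
flip (613/729) -> (729/613): both odd, 613 mod 4 = 1, 729 mod 4 = 1, so the flip contributes +1; sign now +1
(729/613): 729 mod 613 = 116, so (729/613) = (116/613)
factor out 2^2: 116 = 2^2·29; with 613 mod 8 = 5, (2/613) = -1; sign now +1; continue with (29/613)
flip (29/613) -> (613/29): both odd, 29 mod 4 = 1, 613 mod 4 = 1, so the flip contributes +1; sign now +1
(613/29): 613 mod 29 = 4, so (613/29) = (4/29)
factor out 2^2: 4 = 2^2·1; with 29 mod 8 = 5, (2/29) = -1; sign now +1; continue with (1/29)
reached (1/29) = 1, so the symbol is +1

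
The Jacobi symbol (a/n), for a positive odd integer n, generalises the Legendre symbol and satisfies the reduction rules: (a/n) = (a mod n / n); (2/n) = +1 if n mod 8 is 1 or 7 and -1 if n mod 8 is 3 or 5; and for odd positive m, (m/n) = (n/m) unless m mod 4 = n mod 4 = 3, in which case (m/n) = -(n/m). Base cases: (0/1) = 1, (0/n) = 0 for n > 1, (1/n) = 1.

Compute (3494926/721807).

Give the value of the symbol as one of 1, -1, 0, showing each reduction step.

(3494926/721807) = (607698/721807)   [reduce mod 721807]
607698 = 2^1·303849; (2/721807) = +1 since 721807 mod 8 = 7, so (607698/721807) = (+1)^1·(303849/721807); sign now +1
reciprocity: (303849/721807) = +1·(721807/303849) since 303849 mod 4 = 1, 721807 mod 4 = 3; sign now +1
(721807/303849) = (114109/303849)   [reduce mod 303849]
reciprocity: (114109/303849) = +1·(303849/114109) since 114109 mod 4 = 1, 303849 mod 4 = 1; sign now +1
(303849/114109) = (75631/114109)   [reduce mod 114109]
reciprocity: (75631/114109) = +1·(114109/75631) since 75631 mod 4 = 3, 114109 mod 4 = 1; sign now +1
(114109/75631) = (38478/75631)   [reduce mod 75631]
38478 = 2^1·19239; (2/75631) = +1 since 75631 mod 8 = 7, so (38478/75631) = (+1)^1·(19239/75631); sign now +1
reciprocity: (19239/75631) = -1·(75631/19239) since 19239 mod 4 = 3, 75631 mod 4 = 3; sign now -1
(75631/19239) = (17914/19239)   [reduce mod 19239]
17914 = 2^1·8957; (2/19239) = +1 since 19239 mod 8 = 7, so (17914/19239) = (+1)^1·(8957/19239); sign now -1
reciprocity: (8957/19239) = +1·(19239/8957) since 8957 mod 4 = 1, 19239 mod 4 = 3; sign now -1
(19239/8957) = (1325/8957)   [reduce mod 8957]
reciprocity: (1325/8957) = +1·(8957/1325) since 1325 mod 4 = 1, 8957 mod 4 = 1; sign now -1
(8957/1325) = (1007/1325)   [reduce mod 1325]
reciprocity: (1007/1325) = +1·(1325/1007) since 1007 mod 4 = 3, 1325 mod 4 = 1; sign now -1
(1325/1007) = (318/1007)   [reduce mod 1007]
318 = 2^1·159; (2/1007) = +1 since 1007 mod 8 = 7, so (318/1007) = (+1)^1·(159/1007); sign now -1
reciprocity: (159/1007) = -1·(1007/159) since 159 mod 4 = 3, 1007 mod 4 = 3; sign now +1
(1007/159) = (53/159)   [reduce mod 159]
reciprocity: (53/159) = +1·(159/53) since 53 mod 4 = 1, 159 mod 4 = 3; sign now +1
(159/53) = (0/53)   [reduce mod 53]
(0/53) = 0   [gcd(a, n) > 1]; final value = 0

0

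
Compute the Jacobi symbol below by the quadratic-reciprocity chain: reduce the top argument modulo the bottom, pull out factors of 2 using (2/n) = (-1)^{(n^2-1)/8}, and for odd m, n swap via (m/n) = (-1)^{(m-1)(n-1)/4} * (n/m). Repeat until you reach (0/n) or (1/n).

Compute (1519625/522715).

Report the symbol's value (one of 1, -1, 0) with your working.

(1519625/522715): 1519625 mod 522715 = 474195, so (1519625/522715) = (474195/522715)
flip (474195/522715) -> (522715/474195): both odd, 474195 mod 4 = 3, 522715 mod 4 = 3, so the flip contributes -1; sign now -1
(522715/474195): 522715 mod 474195 = 48520, so (522715/474195) = (48520/474195)
factor out 2^3: 48520 = 2^3·6065; with 474195 mod 8 = 3, (2/474195) = -1; sign now +1; continue with (6065/474195)
flip (6065/474195) -> (474195/6065): both odd, 6065 mod 4 = 1, 474195 mod 4 = 3, so the flip contributes +1; sign now +1
(474195/6065): 474195 mod 6065 = 1125, so (474195/6065) = (1125/6065)
flip (1125/6065) -> (6065/1125): both odd, 1125 mod 4 = 1, 6065 mod 4 = 1, so the flip contributes +1; sign now +1
(6065/1125): 6065 mod 1125 = 440, so (6065/1125) = (440/1125)
factor out 2^3: 440 = 2^3·55; with 1125 mod 8 = 5, (2/1125) = -1; sign now -1; continue with (55/1125)
flip (55/1125) -> (1125/55): both odd, 55 mod 4 = 3, 1125 mod 4 = 1, so the flip contributes +1; sign now -1
(1125/55): 1125 mod 55 = 25, so (1125/55) = (25/55)
flip (25/55) -> (55/25): both odd, 25 mod 4 = 1, 55 mod 4 = 3, so the flip contributes +1; sign now -1
(55/25): 55 mod 25 = 5, so (55/25) = (5/25)
flip (5/25) -> (25/5): both odd, 5 mod 4 = 1, 25 mod 4 = 1, so the flip contributes +1; sign now -1
(25/5): 25 mod 5 = 0, so (25/5) = (0/5)
reached (0/5); gcd(a, n) > 1, so (0/5) = 0 and the symbol is 0

0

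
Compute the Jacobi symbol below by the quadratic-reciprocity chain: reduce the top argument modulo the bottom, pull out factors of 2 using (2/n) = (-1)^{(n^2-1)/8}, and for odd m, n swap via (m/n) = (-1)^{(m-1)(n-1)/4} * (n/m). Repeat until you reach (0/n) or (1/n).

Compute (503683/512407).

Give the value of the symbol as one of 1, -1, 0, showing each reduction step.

flip (503683/512407) -> (512407/503683): both odd, 503683 mod 4 = 3, 512407 mod 4 = 3, so the flip contributes -1; sign now -1
(512407/503683): 512407 mod 503683 = 8724, so (512407/503683) = (8724/503683)
factor out 2^2: 8724 = 2^2·2181; with 503683 mod 8 = 3, (2/503683) = -1; sign now -1; continue with (2181/503683)
flip (2181/503683) -> (503683/2181): both odd, 2181 mod 4 = 1, 503683 mod 4 = 3, so the flip contributes +1; sign now -1
(503683/2181): 503683 mod 2181 = 2053, so (503683/2181) = (2053/2181)
flip (2053/2181) -> (2181/2053): both odd, 2053 mod 4 = 1, 2181 mod 4 = 1, so the flip contributes +1; sign now -1
(2181/2053): 2181 mod 2053 = 128, so (2181/2053) = (128/2053)
factor out 2^7: 128 = 2^7·1; with 2053 mod 8 = 5, (2/2053) = -1; sign now +1; continue with (1/2053)
reached (1/2053) = 1, so the symbol is +1

1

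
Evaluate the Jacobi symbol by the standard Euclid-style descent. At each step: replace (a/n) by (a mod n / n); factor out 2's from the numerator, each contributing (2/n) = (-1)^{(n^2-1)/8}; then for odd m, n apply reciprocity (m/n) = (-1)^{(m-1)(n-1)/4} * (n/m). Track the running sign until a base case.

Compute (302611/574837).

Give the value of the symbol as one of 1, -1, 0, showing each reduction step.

0

reciprocity: (302611/574837) = +1·(574837/302611) since 302611 mod 4 = 3, 574837 mod 4 = 1; sign now +1
(574837/302611) = (272226/302611)   [reduce mod 302611]
272226 = 2^1·136113; (2/302611) = -1 since 302611 mod 8 = 3, so (272226/302611) = (-1)^1·(136113/302611); sign now -1
reciprocity: (136113/302611) = +1·(302611/136113) since 136113 mod 4 = 1, 302611 mod 4 = 3; sign now -1
(302611/136113) = (30385/136113)   [reduce mod 136113]
reciprocity: (30385/136113) = +1·(136113/30385) since 30385 mod 4 = 1, 136113 mod 4 = 1; sign now -1
(136113/30385) = (14573/30385)   [reduce mod 30385]
reciprocity: (14573/30385) = +1·(30385/14573) since 14573 mod 4 = 1, 30385 mod 4 = 1; sign now -1
(30385/14573) = (1239/14573)   [reduce mod 14573]
reciprocity: (1239/14573) = +1·(14573/1239) since 1239 mod 4 = 3, 14573 mod 4 = 1; sign now -1
(14573/1239) = (944/1239)   [reduce mod 1239]
944 = 2^4·59; (2/1239) = +1 since 1239 mod 8 = 7, so (944/1239) = (+1)^4·(59/1239); sign now -1
reciprocity: (59/1239) = -1·(1239/59) since 59 mod 4 = 3, 1239 mod 4 = 3; sign now +1
(1239/59) = (0/59)   [reduce mod 59]
(0/59) = 0   [gcd(a, n) > 1]; final value = 0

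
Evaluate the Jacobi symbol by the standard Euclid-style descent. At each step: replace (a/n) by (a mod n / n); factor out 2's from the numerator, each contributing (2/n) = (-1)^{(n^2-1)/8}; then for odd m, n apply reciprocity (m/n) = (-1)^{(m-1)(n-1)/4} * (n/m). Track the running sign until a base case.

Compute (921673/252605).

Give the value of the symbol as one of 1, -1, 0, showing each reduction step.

(921673/252605): 921673 mod 252605 = 163858, so (921673/252605) = (163858/252605)
factor out 2^1: 163858 = 2^1·81929; with 252605 mod 8 = 5, (2/252605) = -1; sign now -1; continue with (81929/252605)
flip (81929/252605) -> (252605/81929): both odd, 81929 mod 4 = 1, 252605 mod 4 = 1, so the flip contributes +1; sign now -1
(252605/81929): 252605 mod 81929 = 6818, so (252605/81929) = (6818/81929)
factor out 2^1: 6818 = 2^1·3409; with 81929 mod 8 = 1, (2/81929) = +1; sign now -1; continue with (3409/81929)
flip (3409/81929) -> (81929/3409): both odd, 3409 mod 4 = 1, 81929 mod 4 = 1, so the flip contributes +1; sign now -1
(81929/3409): 81929 mod 3409 = 113, so (81929/3409) = (113/3409)
flip (113/3409) -> (3409/113): both odd, 113 mod 4 = 1, 3409 mod 4 = 1, so the flip contributes +1; sign now -1
(3409/113): 3409 mod 113 = 19, so (3409/113) = (19/113)
flip (19/113) -> (113/19): both odd, 19 mod 4 = 3, 113 mod 4 = 1, so the flip contributes +1; sign now -1
(113/19): 113 mod 19 = 18, so (113/19) = (18/19)
factor out 2^1: 18 = 2^1·9; with 19 mod 8 = 3, (2/19) = -1; sign now +1; continue with (9/19)
flip (9/19) -> (19/9): both odd, 9 mod 4 = 1, 19 mod 4 = 3, so the flip contributes +1; sign now +1
(19/9): 19 mod 9 = 1, so (19/9) = (1/9)
reached (1/9) = 1, so the symbol is +1

1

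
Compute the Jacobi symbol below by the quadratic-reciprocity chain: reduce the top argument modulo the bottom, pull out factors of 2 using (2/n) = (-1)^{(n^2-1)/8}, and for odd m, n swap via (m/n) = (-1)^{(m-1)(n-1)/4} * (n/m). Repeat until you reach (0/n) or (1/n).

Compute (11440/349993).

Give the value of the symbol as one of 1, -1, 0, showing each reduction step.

11440 = 2^4·715; (2/349993) = +1 since 349993 mod 8 = 1, so (11440/349993) = (+1)^4·(715/349993); sign now +1
reciprocity: (715/349993) = +1·(349993/715) since 715 mod 4 = 3, 349993 mod 4 = 1; sign now +1
(349993/715) = (358/715)   [reduce mod 715]
358 = 2^1·179; (2/715) = -1 since 715 mod 8 = 3, so (358/715) = (-1)^1·(179/715); sign now -1
reciprocity: (179/715) = -1·(715/179) since 179 mod 4 = 3, 715 mod 4 = 3; sign now +1
(715/179) = (178/179)   [reduce mod 179]
178 = 2^1·89; (2/179) = -1 since 179 mod 8 = 3, so (178/179) = (-1)^1·(89/179); sign now -1
reciprocity: (89/179) = +1·(179/89) since 89 mod 4 = 1, 179 mod 4 = 3; sign now -1
(179/89) = (1/89)   [reduce mod 89]
(1/89) = 1; final value = sign = -1

-1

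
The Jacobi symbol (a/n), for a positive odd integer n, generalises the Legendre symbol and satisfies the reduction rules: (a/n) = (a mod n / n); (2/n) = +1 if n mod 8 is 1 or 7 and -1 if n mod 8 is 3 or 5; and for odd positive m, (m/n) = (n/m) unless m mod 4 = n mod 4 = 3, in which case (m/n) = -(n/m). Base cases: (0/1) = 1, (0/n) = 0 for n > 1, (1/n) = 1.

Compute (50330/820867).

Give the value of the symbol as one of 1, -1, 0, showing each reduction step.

factor out 2^1: 50330 = 2^1·25165; with 820867 mod 8 = 3, (2/820867) = -1; sign now -1; continue with (25165/820867)
flip (25165/820867) -> (820867/25165): both odd, 25165 mod 4 = 1, 820867 mod 4 = 3, so the flip contributes +1; sign now -1
(820867/25165): 820867 mod 25165 = 15587, so (820867/25165) = (15587/25165)
flip (15587/25165) -> (25165/15587): both odd, 15587 mod 4 = 3, 25165 mod 4 = 1, so the flip contributes +1; sign now -1
(25165/15587): 25165 mod 15587 = 9578, so (25165/15587) = (9578/15587)
factor out 2^1: 9578 = 2^1·4789; with 15587 mod 8 = 3, (2/15587) = -1; sign now +1; continue with (4789/15587)
flip (4789/15587) -> (15587/4789): both odd, 4789 mod 4 = 1, 15587 mod 4 = 3, so the flip contributes +1; sign now +1
(15587/4789): 15587 mod 4789 = 1220, so (15587/4789) = (1220/4789)
factor out 2^2: 1220 = 2^2·305; with 4789 mod 8 = 5, (2/4789) = -1; sign now +1; continue with (305/4789)
flip (305/4789) -> (4789/305): both odd, 305 mod 4 = 1, 4789 mod 4 = 1, so the flip contributes +1; sign now +1
(4789/305): 4789 mod 305 = 214, so (4789/305) = (214/305)
factor out 2^1: 214 = 2^1·107; with 305 mod 8 = 1, (2/305) = +1; sign now +1; continue with (107/305)
flip (107/305) -> (305/107): both odd, 107 mod 4 = 3, 305 mod 4 = 1, so the flip contributes +1; sign now +1
(305/107): 305 mod 107 = 91, so (305/107) = (91/107)
flip (91/107) -> (107/91): both odd, 91 mod 4 = 3, 107 mod 4 = 3, so the flip contributes -1; sign now -1
(107/91): 107 mod 91 = 16, so (107/91) = (16/91)
factor out 2^4: 16 = 2^4·1; with 91 mod 8 = 3, (2/91) = -1; sign now -1; continue with (1/91)
reached (1/91) = 1, so the symbol is -1

-1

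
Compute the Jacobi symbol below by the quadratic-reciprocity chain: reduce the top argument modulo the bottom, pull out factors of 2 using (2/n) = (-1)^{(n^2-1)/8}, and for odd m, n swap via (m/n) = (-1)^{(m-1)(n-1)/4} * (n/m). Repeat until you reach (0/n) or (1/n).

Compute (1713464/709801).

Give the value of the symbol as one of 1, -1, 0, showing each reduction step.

(1713464/709801) = (293862/709801)   [reduce mod 709801]
293862 = 2^1·146931; (2/709801) = +1 since 709801 mod 8 = 1, so (293862/709801) = (+1)^1·(146931/709801); sign now +1
reciprocity: (146931/709801) = +1·(709801/146931) since 146931 mod 4 = 3, 709801 mod 4 = 1; sign now +1
(709801/146931) = (122077/146931)   [reduce mod 146931]
reciprocity: (122077/146931) = +1·(146931/122077) since 122077 mod 4 = 1, 146931 mod 4 = 3; sign now +1
(146931/122077) = (24854/122077)   [reduce mod 122077]
24854 = 2^1·12427; (2/122077) = -1 since 122077 mod 8 = 5, so (24854/122077) = (-1)^1·(12427/122077); sign now -1
reciprocity: (12427/122077) = +1·(122077/12427) since 12427 mod 4 = 3, 122077 mod 4 = 1; sign now -1
(122077/12427) = (10234/12427)   [reduce mod 12427]
10234 = 2^1·5117; (2/12427) = -1 since 12427 mod 8 = 3, so (10234/12427) = (-1)^1·(5117/12427); sign now +1
reciprocity: (5117/12427) = +1·(12427/5117) since 5117 mod 4 = 1, 12427 mod 4 = 3; sign now +1
(12427/5117) = (2193/5117)   [reduce mod 5117]
reciprocity: (2193/5117) = +1·(5117/2193) since 2193 mod 4 = 1, 5117 mod 4 = 1; sign now +1
(5117/2193) = (731/2193)   [reduce mod 2193]
reciprocity: (731/2193) = +1·(2193/731) since 731 mod 4 = 3, 2193 mod 4 = 1; sign now +1
(2193/731) = (0/731)   [reduce mod 731]
(0/731) = 0   [gcd(a, n) > 1]; final value = 0

0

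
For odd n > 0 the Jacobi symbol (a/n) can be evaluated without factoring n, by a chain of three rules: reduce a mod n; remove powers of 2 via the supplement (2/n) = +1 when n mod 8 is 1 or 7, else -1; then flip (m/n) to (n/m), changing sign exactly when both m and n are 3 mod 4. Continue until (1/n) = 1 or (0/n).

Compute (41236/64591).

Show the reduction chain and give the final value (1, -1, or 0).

-1

factor out 2^2: 41236 = 2^2·10309; with 64591 mod 8 = 7, (2/64591) = +1; sign now +1; continue with (10309/64591)
flip (10309/64591) -> (64591/10309): both odd, 10309 mod 4 = 1, 64591 mod 4 = 3, so the flip contributes +1; sign now +1
(64591/10309): 64591 mod 10309 = 2737, so (64591/10309) = (2737/10309)
flip (2737/10309) -> (10309/2737): both odd, 2737 mod 4 = 1, 10309 mod 4 = 1, so the flip contributes +1; sign now +1
(10309/2737): 10309 mod 2737 = 2098, so (10309/2737) = (2098/2737)
factor out 2^1: 2098 = 2^1·1049; with 2737 mod 8 = 1, (2/2737) = +1; sign now +1; continue with (1049/2737)
flip (1049/2737) -> (2737/1049): both odd, 1049 mod 4 = 1, 2737 mod 4 = 1, so the flip contributes +1; sign now +1
(2737/1049): 2737 mod 1049 = 639, so (2737/1049) = (639/1049)
flip (639/1049) -> (1049/639): both odd, 639 mod 4 = 3, 1049 mod 4 = 1, so the flip contributes +1; sign now +1
(1049/639): 1049 mod 639 = 410, so (1049/639) = (410/639)
factor out 2^1: 410 = 2^1·205; with 639 mod 8 = 7, (2/639) = +1; sign now +1; continue with (205/639)
flip (205/639) -> (639/205): both odd, 205 mod 4 = 1, 639 mod 4 = 3, so the flip contributes +1; sign now +1
(639/205): 639 mod 205 = 24, so (639/205) = (24/205)
factor out 2^3: 24 = 2^3·3; with 205 mod 8 = 5, (2/205) = -1; sign now -1; continue with (3/205)
flip (3/205) -> (205/3): both odd, 3 mod 4 = 3, 205 mod 4 = 1, so the flip contributes +1; sign now -1
(205/3): 205 mod 3 = 1, so (205/3) = (1/3)
reached (1/3) = 1, so the symbol is -1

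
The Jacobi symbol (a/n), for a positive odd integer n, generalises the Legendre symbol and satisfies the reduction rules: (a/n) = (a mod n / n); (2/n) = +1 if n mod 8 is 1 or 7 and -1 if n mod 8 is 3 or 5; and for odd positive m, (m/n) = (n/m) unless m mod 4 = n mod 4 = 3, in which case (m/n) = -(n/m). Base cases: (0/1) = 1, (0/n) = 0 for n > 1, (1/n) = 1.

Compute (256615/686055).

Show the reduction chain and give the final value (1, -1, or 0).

flip (256615/686055) -> (686055/256615): both odd, 256615 mod 4 = 3, 686055 mod 4 = 3, so the flip contributes -1; sign now -1
(686055/256615): 686055 mod 256615 = 172825, so (686055/256615) = (172825/256615)
flip (172825/256615) -> (256615/172825): both odd, 172825 mod 4 = 1, 256615 mod 4 = 3, so the flip contributes +1; sign now -1
(256615/172825): 256615 mod 172825 = 83790, so (256615/172825) = (83790/172825)
factor out 2^1: 83790 = 2^1·41895; with 172825 mod 8 = 1, (2/172825) = +1; sign now -1; continue with (41895/172825)
flip (41895/172825) -> (172825/41895): both odd, 41895 mod 4 = 3, 172825 mod 4 = 1, so the flip contributes +1; sign now -1
(172825/41895): 172825 mod 41895 = 5245, so (172825/41895) = (5245/41895)
flip (5245/41895) -> (41895/5245): both odd, 5245 mod 4 = 1, 41895 mod 4 = 3, so the flip contributes +1; sign now -1
(41895/5245): 41895 mod 5245 = 5180, so (41895/5245) = (5180/5245)
factor out 2^2: 5180 = 2^2·1295; with 5245 mod 8 = 5, (2/5245) = -1; sign now -1; continue with (1295/5245)
flip (1295/5245) -> (5245/1295): both odd, 1295 mod 4 = 3, 5245 mod 4 = 1, so the flip contributes +1; sign now -1
(5245/1295): 5245 mod 1295 = 65, so (5245/1295) = (65/1295)
flip (65/1295) -> (1295/65): both odd, 65 mod 4 = 1, 1295 mod 4 = 3, so the flip contributes +1; sign now -1
(1295/65): 1295 mod 65 = 60, so (1295/65) = (60/65)
factor out 2^2: 60 = 2^2·15; with 65 mod 8 = 1, (2/65) = +1; sign now -1; continue with (15/65)
flip (15/65) -> (65/15): both odd, 15 mod 4 = 3, 65 mod 4 = 1, so the flip contributes +1; sign now -1
(65/15): 65 mod 15 = 5, so (65/15) = (5/15)
flip (5/15) -> (15/5): both odd, 5 mod 4 = 1, 15 mod 4 = 3, so the flip contributes +1; sign now -1
(15/5): 15 mod 5 = 0, so (15/5) = (0/5)
reached (0/5); gcd(a, n) > 1, so (0/5) = 0 and the symbol is 0

0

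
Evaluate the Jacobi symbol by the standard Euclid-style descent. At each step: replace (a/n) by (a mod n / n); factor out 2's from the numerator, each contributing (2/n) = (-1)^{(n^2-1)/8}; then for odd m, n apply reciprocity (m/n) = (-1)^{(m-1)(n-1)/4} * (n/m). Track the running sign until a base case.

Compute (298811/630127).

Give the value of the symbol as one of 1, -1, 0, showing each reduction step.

flip (298811/630127) -> (630127/298811): both odd, 298811 mod 4 = 3, 630127 mod 4 = 3, so the flip contributes -1; sign now -1
(630127/298811): 630127 mod 298811 = 32505, so (630127/298811) = (32505/298811)
flip (32505/298811) -> (298811/32505): both odd, 32505 mod 4 = 1, 298811 mod 4 = 3, so the flip contributes +1; sign now -1
(298811/32505): 298811 mod 32505 = 6266, so (298811/32505) = (6266/32505)
factor out 2^1: 6266 = 2^1·3133; with 32505 mod 8 = 1, (2/32505) = +1; sign now -1; continue with (3133/32505)
flip (3133/32505) -> (32505/3133): both odd, 3133 mod 4 = 1, 32505 mod 4 = 1, so the flip contributes +1; sign now -1
(32505/3133): 32505 mod 3133 = 1175, so (32505/3133) = (1175/3133)
flip (1175/3133) -> (3133/1175): both odd, 1175 mod 4 = 3, 3133 mod 4 = 1, so the flip contributes +1; sign now -1
(3133/1175): 3133 mod 1175 = 783, so (3133/1175) = (783/1175)
flip (783/1175) -> (1175/783): both odd, 783 mod 4 = 3, 1175 mod 4 = 3, so the flip contributes -1; sign now +1
(1175/783): 1175 mod 783 = 392, so (1175/783) = (392/783)
factor out 2^3: 392 = 2^3·49; with 783 mod 8 = 7, (2/783) = +1; sign now +1; continue with (49/783)
flip (49/783) -> (783/49): both odd, 49 mod 4 = 1, 783 mod 4 = 3, so the flip contributes +1; sign now +1
(783/49): 783 mod 49 = 48, so (783/49) = (48/49)
factor out 2^4: 48 = 2^4·3; with 49 mod 8 = 1, (2/49) = +1; sign now +1; continue with (3/49)
flip (3/49) -> (49/3): both odd, 3 mod 4 = 3, 49 mod 4 = 1, so the flip contributes +1; sign now +1
(49/3): 49 mod 3 = 1, so (49/3) = (1/3)
reached (1/3) = 1, so the symbol is +1

1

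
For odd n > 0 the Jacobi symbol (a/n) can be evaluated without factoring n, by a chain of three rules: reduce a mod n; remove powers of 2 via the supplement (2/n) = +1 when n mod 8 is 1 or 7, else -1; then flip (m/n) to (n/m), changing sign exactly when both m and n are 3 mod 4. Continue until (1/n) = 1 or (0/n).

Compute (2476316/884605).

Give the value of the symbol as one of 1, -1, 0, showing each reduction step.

(2476316/884605): 2476316 mod 884605 = 707106, so (2476316/884605) = (707106/884605)
factor out 2^1: 707106 = 2^1·353553; with 884605 mod 8 = 5, (2/884605) = -1; sign now -1; continue with (353553/884605)
flip (353553/884605) -> (884605/353553): both odd, 353553 mod 4 = 1, 884605 mod 4 = 1, so the flip contributes +1; sign now -1
(884605/353553): 884605 mod 353553 = 177499, so (884605/353553) = (177499/353553)
flip (177499/353553) -> (353553/177499): both odd, 177499 mod 4 = 3, 353553 mod 4 = 1, so the flip contributes +1; sign now -1
(353553/177499): 353553 mod 177499 = 176054, so (353553/177499) = (176054/177499)
factor out 2^1: 176054 = 2^1·88027; with 177499 mod 8 = 3, (2/177499) = -1; sign now +1; continue with (88027/177499)
flip (88027/177499) -> (177499/88027): both odd, 88027 mod 4 = 3, 177499 mod 4 = 3, so the flip contributes -1; sign now -1
(177499/88027): 177499 mod 88027 = 1445, so (177499/88027) = (1445/88027)
flip (1445/88027) -> (88027/1445): both odd, 1445 mod 4 = 1, 88027 mod 4 = 3, so the flip contributes +1; sign now -1
(88027/1445): 88027 mod 1445 = 1327, so (88027/1445) = (1327/1445)
flip (1327/1445) -> (1445/1327): both odd, 1327 mod 4 = 3, 1445 mod 4 = 1, so the flip contributes +1; sign now -1
(1445/1327): 1445 mod 1327 = 118, so (1445/1327) = (118/1327)
factor out 2^1: 118 = 2^1·59; with 1327 mod 8 = 7, (2/1327) = +1; sign now -1; continue with (59/1327)
flip (59/1327) -> (1327/59): both odd, 59 mod 4 = 3, 1327 mod 4 = 3, so the flip contributes -1; sign now +1
(1327/59): 1327 mod 59 = 29, so (1327/59) = (29/59)
flip (29/59) -> (59/29): both odd, 29 mod 4 = 1, 59 mod 4 = 3, so the flip contributes +1; sign now +1
(59/29): 59 mod 29 = 1, so (59/29) = (1/29)
reached (1/29) = 1, so the symbol is +1

1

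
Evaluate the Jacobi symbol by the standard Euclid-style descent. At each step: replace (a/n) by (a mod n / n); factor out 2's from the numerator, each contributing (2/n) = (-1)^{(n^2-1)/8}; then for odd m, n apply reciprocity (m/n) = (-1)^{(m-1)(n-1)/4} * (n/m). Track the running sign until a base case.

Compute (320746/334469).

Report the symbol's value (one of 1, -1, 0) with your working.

320746 = 2^1·160373; (2/334469) = -1 since 334469 mod 8 = 5, so (320746/334469) = (-1)^1·(160373/334469); sign now -1
reciprocity: (160373/334469) = +1·(334469/160373) since 160373 mod 4 = 1, 334469 mod 4 = 1; sign now -1
(334469/160373) = (13723/160373)   [reduce mod 160373]
reciprocity: (13723/160373) = +1·(160373/13723) since 13723 mod 4 = 3, 160373 mod 4 = 1; sign now -1
(160373/13723) = (9420/13723)   [reduce mod 13723]
9420 = 2^2·2355; (2/13723) = -1 since 13723 mod 8 = 3, so (9420/13723) = (-1)^2·(2355/13723); sign now -1
reciprocity: (2355/13723) = -1·(13723/2355) since 2355 mod 4 = 3, 13723 mod 4 = 3; sign now +1
(13723/2355) = (1948/2355)   [reduce mod 2355]
1948 = 2^2·487; (2/2355) = -1 since 2355 mod 8 = 3, so (1948/2355) = (-1)^2·(487/2355); sign now +1
reciprocity: (487/2355) = -1·(2355/487) since 487 mod 4 = 3, 2355 mod 4 = 3; sign now -1
(2355/487) = (407/487)   [reduce mod 487]
reciprocity: (407/487) = -1·(487/407) since 407 mod 4 = 3, 487 mod 4 = 3; sign now +1
(487/407) = (80/407)   [reduce mod 407]
80 = 2^4·5; (2/407) = +1 since 407 mod 8 = 7, so (80/407) = (+1)^4·(5/407); sign now +1
reciprocity: (5/407) = +1·(407/5) since 5 mod 4 = 1, 407 mod 4 = 3; sign now +1
(407/5) = (2/5)   [reduce mod 5]
2 = 2^1·1; (2/5) = -1 since 5 mod 8 = 5, so (2/5) = (-1)^1·(1/5); sign now -1
(1/5) = 1; final value = sign = -1

-1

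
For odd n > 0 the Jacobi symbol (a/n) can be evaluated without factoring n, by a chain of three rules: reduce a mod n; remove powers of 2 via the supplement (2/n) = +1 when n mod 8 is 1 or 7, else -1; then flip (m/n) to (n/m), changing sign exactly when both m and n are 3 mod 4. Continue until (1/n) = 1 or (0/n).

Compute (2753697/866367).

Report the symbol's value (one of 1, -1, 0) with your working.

(2753697/866367): 2753697 mod 866367 = 154596, so (2753697/866367) = (154596/866367)
factor out 2^2: 154596 = 2^2·38649; with 866367 mod 8 = 7, (2/866367) = +1; sign now +1; continue with (38649/866367)
flip (38649/866367) -> (866367/38649): both odd, 38649 mod 4 = 1, 866367 mod 4 = 3, so the flip contributes +1; sign now +1
(866367/38649): 866367 mod 38649 = 16089, so (866367/38649) = (16089/38649)
flip (16089/38649) -> (38649/16089): both odd, 16089 mod 4 = 1, 38649 mod 4 = 1, so the flip contributes +1; sign now +1
(38649/16089): 38649 mod 16089 = 6471, so (38649/16089) = (6471/16089)
flip (6471/16089) -> (16089/6471): both odd, 6471 mod 4 = 3, 16089 mod 4 = 1, so the flip contributes +1; sign now +1
(16089/6471): 16089 mod 6471 = 3147, so (16089/6471) = (3147/6471)
flip (3147/6471) -> (6471/3147): both odd, 3147 mod 4 = 3, 6471 mod 4 = 3, so the flip contributes -1; sign now -1
(6471/3147): 6471 mod 3147 = 177, so (6471/3147) = (177/3147)
flip (177/3147) -> (3147/177): both odd, 177 mod 4 = 1, 3147 mod 4 = 3, so the flip contributes +1; sign now -1
(3147/177): 3147 mod 177 = 138, so (3147/177) = (138/177)
factor out 2^1: 138 = 2^1·69; with 177 mod 8 = 1, (2/177) = +1; sign now -1; continue with (69/177)
flip (69/177) -> (177/69): both odd, 69 mod 4 = 1, 177 mod 4 = 1, so the flip contributes +1; sign now -1
(177/69): 177 mod 69 = 39, so (177/69) = (39/69)
flip (39/69) -> (69/39): both odd, 39 mod 4 = 3, 69 mod 4 = 1, so the flip contributes +1; sign now -1
(69/39): 69 mod 39 = 30, so (69/39) = (30/39)
factor out 2^1: 30 = 2^1·15; with 39 mod 8 = 7, (2/39) = +1; sign now -1; continue with (15/39)
flip (15/39) -> (39/15): both odd, 15 mod 4 = 3, 39 mod 4 = 3, so the flip contributes -1; sign now +1
(39/15): 39 mod 15 = 9, so (39/15) = (9/15)
flip (9/15) -> (15/9): both odd, 9 mod 4 = 1, 15 mod 4 = 3, so the flip contributes +1; sign now +1
(15/9): 15 mod 9 = 6, so (15/9) = (6/9)
factor out 2^1: 6 = 2^1·3; with 9 mod 8 = 1, (2/9) = +1; sign now +1; continue with (3/9)
flip (3/9) -> (9/3): both odd, 3 mod 4 = 3, 9 mod 4 = 1, so the flip contributes +1; sign now +1
(9/3): 9 mod 3 = 0, so (9/3) = (0/3)
reached (0/3); gcd(a, n) > 1, so (0/3) = 0 and the symbol is 0

0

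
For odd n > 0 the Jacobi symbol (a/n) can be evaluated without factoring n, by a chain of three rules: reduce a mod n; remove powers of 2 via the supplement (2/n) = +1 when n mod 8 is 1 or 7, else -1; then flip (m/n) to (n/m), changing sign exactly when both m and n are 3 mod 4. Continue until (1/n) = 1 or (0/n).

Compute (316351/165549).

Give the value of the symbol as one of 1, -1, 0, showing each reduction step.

(316351/165549) = (150802/165549)   [reduce mod 165549]
150802 = 2^1·75401; (2/165549) = -1 since 165549 mod 8 = 5, so (150802/165549) = (-1)^1·(75401/165549); sign now -1
reciprocity: (75401/165549) = +1·(165549/75401) since 75401 mod 4 = 1, 165549 mod 4 = 1; sign now -1
(165549/75401) = (14747/75401)   [reduce mod 75401]
reciprocity: (14747/75401) = +1·(75401/14747) since 14747 mod 4 = 3, 75401 mod 4 = 1; sign now -1
(75401/14747) = (1666/14747)   [reduce mod 14747]
1666 = 2^1·833; (2/14747) = -1 since 14747 mod 8 = 3, so (1666/14747) = (-1)^1·(833/14747); sign now +1
reciprocity: (833/14747) = +1·(14747/833) since 833 mod 4 = 1, 14747 mod 4 = 3; sign now +1
(14747/833) = (586/833)   [reduce mod 833]
586 = 2^1·293; (2/833) = +1 since 833 mod 8 = 1, so (586/833) = (+1)^1·(293/833); sign now +1
reciprocity: (293/833) = +1·(833/293) since 293 mod 4 = 1, 833 mod 4 = 1; sign now +1
(833/293) = (247/293)   [reduce mod 293]
reciprocity: (247/293) = +1·(293/247) since 247 mod 4 = 3, 293 mod 4 = 1; sign now +1
(293/247) = (46/247)   [reduce mod 247]
46 = 2^1·23; (2/247) = +1 since 247 mod 8 = 7, so (46/247) = (+1)^1·(23/247); sign now +1
reciprocity: (23/247) = -1·(247/23) since 23 mod 4 = 3, 247 mod 4 = 3; sign now -1
(247/23) = (17/23)   [reduce mod 23]
reciprocity: (17/23) = +1·(23/17) since 17 mod 4 = 1, 23 mod 4 = 3; sign now -1
(23/17) = (6/17)   [reduce mod 17]
6 = 2^1·3; (2/17) = +1 since 17 mod 8 = 1, so (6/17) = (+1)^1·(3/17); sign now -1
reciprocity: (3/17) = +1·(17/3) since 3 mod 4 = 3, 17 mod 4 = 1; sign now -1
(17/3) = (2/3)   [reduce mod 3]
2 = 2^1·1; (2/3) = -1 since 3 mod 8 = 3, so (2/3) = (-1)^1·(1/3); sign now +1
(1/3) = 1; final value = sign = +1

1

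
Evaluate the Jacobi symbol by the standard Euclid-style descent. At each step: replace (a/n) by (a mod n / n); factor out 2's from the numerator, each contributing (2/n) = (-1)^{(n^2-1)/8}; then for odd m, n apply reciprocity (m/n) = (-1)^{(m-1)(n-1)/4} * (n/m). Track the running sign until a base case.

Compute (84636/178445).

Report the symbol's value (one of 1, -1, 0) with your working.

-1

factor out 2^2: 84636 = 2^2·21159; with 178445 mod 8 = 5, (2/178445) = -1; sign now +1; continue with (21159/178445)
flip (21159/178445) -> (178445/21159): both odd, 21159 mod 4 = 3, 178445 mod 4 = 1, so the flip contributes +1; sign now +1
(178445/21159): 178445 mod 21159 = 9173, so (178445/21159) = (9173/21159)
flip (9173/21159) -> (21159/9173): both odd, 9173 mod 4 = 1, 21159 mod 4 = 3, so the flip contributes +1; sign now +1
(21159/9173): 21159 mod 9173 = 2813, so (21159/9173) = (2813/9173)
flip (2813/9173) -> (9173/2813): both odd, 2813 mod 4 = 1, 9173 mod 4 = 1, so the flip contributes +1; sign now +1
(9173/2813): 9173 mod 2813 = 734, so (9173/2813) = (734/2813)
factor out 2^1: 734 = 2^1·367; with 2813 mod 8 = 5, (2/2813) = -1; sign now -1; continue with (367/2813)
flip (367/2813) -> (2813/367): both odd, 367 mod 4 = 3, 2813 mod 4 = 1, so the flip contributes +1; sign now -1
(2813/367): 2813 mod 367 = 244, so (2813/367) = (244/367)
factor out 2^2: 244 = 2^2·61; with 367 mod 8 = 7, (2/367) = +1; sign now -1; continue with (61/367)
flip (61/367) -> (367/61): both odd, 61 mod 4 = 1, 367 mod 4 = 3, so the flip contributes +1; sign now -1
(367/61): 367 mod 61 = 1, so (367/61) = (1/61)
reached (1/61) = 1, so the symbol is -1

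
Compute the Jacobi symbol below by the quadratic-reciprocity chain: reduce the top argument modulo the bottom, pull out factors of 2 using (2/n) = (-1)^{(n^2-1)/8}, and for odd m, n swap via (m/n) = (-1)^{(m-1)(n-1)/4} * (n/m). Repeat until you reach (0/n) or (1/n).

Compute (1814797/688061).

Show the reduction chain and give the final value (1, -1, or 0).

(1814797/688061): 1814797 mod 688061 = 438675, so (1814797/688061) = (438675/688061)
flip (438675/688061) -> (688061/438675): both odd, 438675 mod 4 = 3, 688061 mod 4 = 1, so the flip contributes +1; sign now +1
(688061/438675): 688061 mod 438675 = 249386, so (688061/438675) = (249386/438675)
factor out 2^1: 249386 = 2^1·124693; with 438675 mod 8 = 3, (2/438675) = -1; sign now -1; continue with (124693/438675)
flip (124693/438675) -> (438675/124693): both odd, 124693 mod 4 = 1, 438675 mod 4 = 3, so the flip contributes +1; sign now -1
(438675/124693): 438675 mod 124693 = 64596, so (438675/124693) = (64596/124693)
factor out 2^2: 64596 = 2^2·16149; with 124693 mod 8 = 5, (2/124693) = -1; sign now -1; continue with (16149/124693)
flip (16149/124693) -> (124693/16149): both odd, 16149 mod 4 = 1, 124693 mod 4 = 1, so the flip contributes +1; sign now -1
(124693/16149): 124693 mod 16149 = 11650, so (124693/16149) = (11650/16149)
factor out 2^1: 11650 = 2^1·5825; with 16149 mod 8 = 5, (2/16149) = -1; sign now +1; continue with (5825/16149)
flip (5825/16149) -> (16149/5825): both odd, 5825 mod 4 = 1, 16149 mod 4 = 1, so the flip contributes +1; sign now +1
(16149/5825): 16149 mod 5825 = 4499, so (16149/5825) = (4499/5825)
flip (4499/5825) -> (5825/4499): both odd, 4499 mod 4 = 3, 5825 mod 4 = 1, so the flip contributes +1; sign now +1
(5825/4499): 5825 mod 4499 = 1326, so (5825/4499) = (1326/4499)
factor out 2^1: 1326 = 2^1·663; with 4499 mod 8 = 3, (2/4499) = -1; sign now -1; continue with (663/4499)
flip (663/4499) -> (4499/663): both odd, 663 mod 4 = 3, 4499 mod 4 = 3, so the flip contributes -1; sign now +1
(4499/663): 4499 mod 663 = 521, so (4499/663) = (521/663)
flip (521/663) -> (663/521): both odd, 521 mod 4 = 1, 663 mod 4 = 3, so the flip contributes +1; sign now +1
(663/521): 663 mod 521 = 142, so (663/521) = (142/521)
factor out 2^1: 142 = 2^1·71; with 521 mod 8 = 1, (2/521) = +1; sign now +1; continue with (71/521)
flip (71/521) -> (521/71): both odd, 71 mod 4 = 3, 521 mod 4 = 1, so the flip contributes +1; sign now +1
(521/71): 521 mod 71 = 24, so (521/71) = (24/71)
factor out 2^3: 24 = 2^3·3; with 71 mod 8 = 7, (2/71) = +1; sign now +1; continue with (3/71)
flip (3/71) -> (71/3): both odd, 3 mod 4 = 3, 71 mod 4 = 3, so the flip contributes -1; sign now -1
(71/3): 71 mod 3 = 2, so (71/3) = (2/3)
factor out 2^1: 2 = 2^1·1; with 3 mod 8 = 3, (2/3) = -1; sign now +1; continue with (1/3)
reached (1/3) = 1, so the symbol is +1

1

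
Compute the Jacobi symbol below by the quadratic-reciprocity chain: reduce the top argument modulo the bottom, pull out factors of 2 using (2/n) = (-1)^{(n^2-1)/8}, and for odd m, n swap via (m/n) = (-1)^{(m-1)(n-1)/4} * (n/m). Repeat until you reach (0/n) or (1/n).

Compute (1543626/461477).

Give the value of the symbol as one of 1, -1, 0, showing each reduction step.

1

(1543626/461477) = (159195/461477)   [reduce mod 461477]
reciprocity: (159195/461477) = +1·(461477/159195) since 159195 mod 4 = 3, 461477 mod 4 = 1; sign now +1
(461477/159195) = (143087/159195)   [reduce mod 159195]
reciprocity: (143087/159195) = -1·(159195/143087) since 143087 mod 4 = 3, 159195 mod 4 = 3; sign now -1
(159195/143087) = (16108/143087)   [reduce mod 143087]
16108 = 2^2·4027; (2/143087) = +1 since 143087 mod 8 = 7, so (16108/143087) = (+1)^2·(4027/143087); sign now -1
reciprocity: (4027/143087) = -1·(143087/4027) since 4027 mod 4 = 3, 143087 mod 4 = 3; sign now +1
(143087/4027) = (2142/4027)   [reduce mod 4027]
2142 = 2^1·1071; (2/4027) = -1 since 4027 mod 8 = 3, so (2142/4027) = (-1)^1·(1071/4027); sign now -1
reciprocity: (1071/4027) = -1·(4027/1071) since 1071 mod 4 = 3, 4027 mod 4 = 3; sign now +1
(4027/1071) = (814/1071)   [reduce mod 1071]
814 = 2^1·407; (2/1071) = +1 since 1071 mod 8 = 7, so (814/1071) = (+1)^1·(407/1071); sign now +1
reciprocity: (407/1071) = -1·(1071/407) since 407 mod 4 = 3, 1071 mod 4 = 3; sign now -1
(1071/407) = (257/407)   [reduce mod 407]
reciprocity: (257/407) = +1·(407/257) since 257 mod 4 = 1, 407 mod 4 = 3; sign now -1
(407/257) = (150/257)   [reduce mod 257]
150 = 2^1·75; (2/257) = +1 since 257 mod 8 = 1, so (150/257) = (+1)^1·(75/257); sign now -1
reciprocity: (75/257) = +1·(257/75) since 75 mod 4 = 3, 257 mod 4 = 1; sign now -1
(257/75) = (32/75)   [reduce mod 75]
32 = 2^5·1; (2/75) = -1 since 75 mod 8 = 3, so (32/75) = (-1)^5·(1/75); sign now +1
(1/75) = 1; final value = sign = +1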